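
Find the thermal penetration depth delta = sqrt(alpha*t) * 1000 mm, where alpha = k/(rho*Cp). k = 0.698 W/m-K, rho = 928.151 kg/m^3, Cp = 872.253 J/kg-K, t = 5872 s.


alpha = 0.698 / (928.151 * 872.253) = 8.6217e-07 m^2/s
alpha * t = 0.0050627
delta = sqrt(0.0050627) * 1000 = 71.153 mm

71.153 mm


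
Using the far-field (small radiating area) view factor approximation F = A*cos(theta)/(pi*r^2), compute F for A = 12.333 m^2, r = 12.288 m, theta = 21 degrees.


cos(21 deg) = 0.93358
pi*r^2 = 474.36
F = 12.333 * 0.93358 / 474.36 = 0.024272

0.024272


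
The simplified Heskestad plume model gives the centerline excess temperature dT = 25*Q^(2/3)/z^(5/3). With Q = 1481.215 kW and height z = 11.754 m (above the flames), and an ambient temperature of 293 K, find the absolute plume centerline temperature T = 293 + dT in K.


Q^(2/3) = 129.94
z^(5/3) = 60.764
dT = 25 * 129.94 / 60.764 = 53.462 K
T = 293 + 53.462 = 346.46 K

346.46 K


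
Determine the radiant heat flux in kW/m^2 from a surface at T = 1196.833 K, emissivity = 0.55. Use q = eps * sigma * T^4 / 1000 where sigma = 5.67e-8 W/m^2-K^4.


T^4 = 2.0518e+12
q = 0.55 * 5.67e-8 * 2.0518e+12 / 1000 = 63.985 kW/m^2

63.985 kW/m^2


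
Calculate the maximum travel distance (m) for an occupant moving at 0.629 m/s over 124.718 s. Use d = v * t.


d = 0.629 * 124.718 = 78.448 m

78.448 m


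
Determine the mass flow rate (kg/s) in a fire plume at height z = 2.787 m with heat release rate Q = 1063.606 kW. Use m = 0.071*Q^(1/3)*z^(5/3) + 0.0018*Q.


Q^(1/3) = 10.208
z^(5/3) = 5.5194
First term = 0.071 * 10.208 * 5.5194 = 4.0002
Second term = 0.0018 * 1063.606 = 1.9145
m = 5.9147 kg/s

5.9147 kg/s


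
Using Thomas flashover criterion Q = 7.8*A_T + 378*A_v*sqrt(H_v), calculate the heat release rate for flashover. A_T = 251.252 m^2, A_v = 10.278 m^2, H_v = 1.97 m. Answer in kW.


7.8*A_T = 1959.8
sqrt(H_v) = 1.4036
378*A_v*sqrt(H_v) = 5453.0
Q = 1959.8 + 5453.0 = 7412.7 kW

7412.7 kW


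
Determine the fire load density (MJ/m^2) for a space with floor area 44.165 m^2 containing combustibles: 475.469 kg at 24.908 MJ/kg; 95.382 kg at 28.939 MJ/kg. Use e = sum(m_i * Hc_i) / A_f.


Total energy = 475.469*24.908 + 95.382*28.939
= 11842.98 + 2760.260
= 14603.24 MJ
e = 14603.24 / 44.165 = 330.65 MJ/m^2

330.65 MJ/m^2


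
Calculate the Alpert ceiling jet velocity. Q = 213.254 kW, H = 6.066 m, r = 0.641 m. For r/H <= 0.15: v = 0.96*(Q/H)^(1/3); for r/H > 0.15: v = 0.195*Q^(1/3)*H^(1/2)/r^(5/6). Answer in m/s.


r/H = 0.641 / 6.066 = 0.10567
r/H <= 0.15, so v = 0.96*(Q/H)^(1/3)
Q/H = 35.156
(Q/H)^(1/3) = 3.2759
v = 0.96 * 3.2759 = 3.1449 m/s

3.1449 m/s


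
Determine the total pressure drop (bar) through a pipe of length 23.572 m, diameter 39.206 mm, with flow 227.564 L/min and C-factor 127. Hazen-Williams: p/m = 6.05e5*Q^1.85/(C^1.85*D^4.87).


Q^1.85 = 22943
C^1.85 = 7799.0
D^4.87 = 5.7495e+07
p/m = 0.030955 bar/m
p_total = 0.030955 * 23.572 = 0.72968 bar

0.72968 bar


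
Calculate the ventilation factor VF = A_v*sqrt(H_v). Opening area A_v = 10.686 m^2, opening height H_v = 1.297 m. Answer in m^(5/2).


sqrt(H_v) = 1.1389
VF = 10.686 * 1.1389 = 12.170 m^(5/2)

12.170 m^(5/2)


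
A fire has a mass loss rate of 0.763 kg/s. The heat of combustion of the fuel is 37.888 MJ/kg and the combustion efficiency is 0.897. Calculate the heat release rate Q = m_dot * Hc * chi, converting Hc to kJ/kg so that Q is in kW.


Hc = 37.888 MJ/kg = 37.888 * 1000 kJ/kg = 37888 kJ/kg
Q = 0.763 kg/s * 37888 kJ/kg * 0.897 = 25931 kW

25931 kW


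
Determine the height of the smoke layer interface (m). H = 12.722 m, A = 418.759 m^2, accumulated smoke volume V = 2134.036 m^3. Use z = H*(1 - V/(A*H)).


V/(A*H) = 0.40057
1 - 0.40057 = 0.59943
z = 12.722 * 0.59943 = 7.6259 m

7.6259 m


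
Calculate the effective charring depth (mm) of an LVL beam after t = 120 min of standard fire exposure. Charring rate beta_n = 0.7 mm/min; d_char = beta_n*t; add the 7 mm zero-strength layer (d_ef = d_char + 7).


d_char = 0.7 * 120 = 84 mm
d_ef = 84 + 1.0*7 = 91 mm

91 mm


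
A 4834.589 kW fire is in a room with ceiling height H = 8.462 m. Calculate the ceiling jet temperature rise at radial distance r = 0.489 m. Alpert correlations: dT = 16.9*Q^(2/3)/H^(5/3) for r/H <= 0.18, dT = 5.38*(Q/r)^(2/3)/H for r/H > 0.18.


r/H = 0.489 / 8.462 = 0.057788
r/H <= 0.18, so dT = 16.9*Q^(2/3)/H^(5/3)
Q^(2/3) = 285.92
H^(5/3) = 35.139
dT = 16.9 * 285.92 / 35.139 = 137.51 K

137.51 K


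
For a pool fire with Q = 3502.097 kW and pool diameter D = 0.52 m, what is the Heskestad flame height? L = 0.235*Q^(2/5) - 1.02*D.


Q^(2/5) = 26.166
0.235 * Q^(2/5) = 6.1489
1.02 * D = 0.53040
L = 5.6185 m

5.6185 m


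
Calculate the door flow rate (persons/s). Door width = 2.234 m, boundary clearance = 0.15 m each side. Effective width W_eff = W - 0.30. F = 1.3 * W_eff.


W_eff = 2.234 - 0.30 = 1.934 m
F = 1.3 * 1.934 = 2.5142 persons/s

2.5142 persons/s


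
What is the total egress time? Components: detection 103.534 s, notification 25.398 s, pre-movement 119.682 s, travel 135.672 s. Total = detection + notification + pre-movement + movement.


Total = 103.534 + 25.398 + 119.682 + 135.672 = 384.286 s

384.286 s


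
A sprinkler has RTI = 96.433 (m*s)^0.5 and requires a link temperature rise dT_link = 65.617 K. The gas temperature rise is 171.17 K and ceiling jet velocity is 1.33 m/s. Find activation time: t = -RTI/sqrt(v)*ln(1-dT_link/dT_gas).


dT_link/dT_gas = 0.38334
ln(1 - 0.38334) = -0.48344
t = -96.433 / sqrt(1.33) * -0.48344 = 40.425 s

40.425 s


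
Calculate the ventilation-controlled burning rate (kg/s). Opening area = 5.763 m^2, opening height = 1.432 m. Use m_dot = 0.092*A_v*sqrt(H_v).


sqrt(H_v) = 1.1967
m_dot = 0.092 * 5.763 * 1.1967 = 0.63447 kg/s

0.63447 kg/s


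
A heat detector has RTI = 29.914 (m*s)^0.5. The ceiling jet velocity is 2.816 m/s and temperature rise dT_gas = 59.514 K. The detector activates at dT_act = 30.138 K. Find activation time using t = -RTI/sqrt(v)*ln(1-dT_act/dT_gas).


dT_act/dT_gas = 0.50640
ln(1 - 0.50640) = -0.70603
t = -29.914 / sqrt(2.816) * -0.70603 = 12.586 s

12.586 s


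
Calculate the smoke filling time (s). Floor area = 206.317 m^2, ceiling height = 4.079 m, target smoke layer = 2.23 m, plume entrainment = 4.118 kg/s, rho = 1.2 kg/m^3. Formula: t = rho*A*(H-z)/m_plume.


H - z = 1.849 m
t = 1.2 * 206.317 * 1.849 / 4.118 = 111.16 s

111.16 s


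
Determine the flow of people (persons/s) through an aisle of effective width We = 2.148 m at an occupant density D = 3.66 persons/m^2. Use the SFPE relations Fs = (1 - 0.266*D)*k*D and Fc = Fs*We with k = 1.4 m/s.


1 - 0.266*D = 1 - 0.266*3.66 = 0.026440
Fs = 0.026440 * 1.4 * 3.66 = 0.13548 persons/(s*m)
Fc = 0.13548 * 2.148 = 0.29101 persons/s

0.29101 persons/s


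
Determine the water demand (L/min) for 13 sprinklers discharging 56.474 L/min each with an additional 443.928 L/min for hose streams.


Sprinkler demand = 13 * 56.474 = 734.162 L/min
Total = 734.162 + 443.928 = 1178.09 L/min

1178.09 L/min


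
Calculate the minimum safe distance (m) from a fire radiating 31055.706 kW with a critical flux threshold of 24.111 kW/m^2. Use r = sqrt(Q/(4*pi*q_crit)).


4*pi*q_crit = 302.99
Q/(4*pi*q_crit) = 102.50
r = sqrt(102.50) = 10.124 m

10.124 m


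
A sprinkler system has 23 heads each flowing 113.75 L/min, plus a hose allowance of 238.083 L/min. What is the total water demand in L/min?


Sprinkler demand = 23 * 113.75 = 2616.25 L/min
Total = 2616.25 + 238.083 = 2854.333 L/min

2854.333 L/min


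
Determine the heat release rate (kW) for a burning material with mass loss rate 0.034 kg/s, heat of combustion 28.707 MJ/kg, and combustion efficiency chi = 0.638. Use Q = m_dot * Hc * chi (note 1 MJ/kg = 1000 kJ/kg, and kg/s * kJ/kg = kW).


Hc = 28.707 MJ/kg = 28.707 * 1000 kJ/kg = 28707 kJ/kg
Q = 0.034 kg/s * 28707 kJ/kg * 0.638 = 622.71 kW

622.71 kW


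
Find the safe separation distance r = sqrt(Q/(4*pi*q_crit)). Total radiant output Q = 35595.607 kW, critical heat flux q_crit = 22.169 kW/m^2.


4*pi*q_crit = 278.58
Q/(4*pi*q_crit) = 127.77
r = sqrt(127.77) = 11.304 m

11.304 m


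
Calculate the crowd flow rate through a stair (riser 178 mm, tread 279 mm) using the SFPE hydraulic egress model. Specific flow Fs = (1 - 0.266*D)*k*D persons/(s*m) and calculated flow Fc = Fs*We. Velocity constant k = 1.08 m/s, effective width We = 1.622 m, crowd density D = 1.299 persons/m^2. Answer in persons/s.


1 - 0.266*D = 1 - 0.266*1.299 = 0.65447
Fs = 0.65447 * 1.08 * 1.299 = 0.91816 persons/(s*m)
Fc = 0.91816 * 1.622 = 1.4893 persons/s

1.4893 persons/s


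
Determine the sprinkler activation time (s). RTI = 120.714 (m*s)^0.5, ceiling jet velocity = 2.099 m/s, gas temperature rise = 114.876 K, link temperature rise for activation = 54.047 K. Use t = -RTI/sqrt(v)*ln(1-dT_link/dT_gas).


dT_link/dT_gas = 0.47048
ln(1 - 0.47048) = -0.63579
t = -120.714 / sqrt(2.099) * -0.63579 = 52.974 s

52.974 s


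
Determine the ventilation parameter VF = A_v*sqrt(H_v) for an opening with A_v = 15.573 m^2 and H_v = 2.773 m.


sqrt(H_v) = 1.6652
VF = 15.573 * 1.6652 = 25.933 m^(5/2)

25.933 m^(5/2)


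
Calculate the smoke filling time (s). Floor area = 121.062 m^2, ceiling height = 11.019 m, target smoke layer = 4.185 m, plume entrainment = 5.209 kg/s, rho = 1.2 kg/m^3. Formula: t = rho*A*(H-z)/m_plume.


H - z = 6.834 m
t = 1.2 * 121.062 * 6.834 / 5.209 = 190.59 s

190.59 s


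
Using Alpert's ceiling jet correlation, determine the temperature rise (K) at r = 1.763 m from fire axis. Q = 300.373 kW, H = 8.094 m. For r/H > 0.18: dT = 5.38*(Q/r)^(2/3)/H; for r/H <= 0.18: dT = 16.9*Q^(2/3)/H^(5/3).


r/H = 1.763 / 8.094 = 0.21782
r/H > 0.18, so dT = 5.38*(Q/r)^(2/3)/H
Q/r = 170.38
(Q/r)^(2/3) = 30.733
dT = 5.38 * 30.733 / 8.094 = 20.428 K

20.428 K


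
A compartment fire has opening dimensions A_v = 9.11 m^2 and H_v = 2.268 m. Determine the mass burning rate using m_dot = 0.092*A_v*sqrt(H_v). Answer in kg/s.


sqrt(H_v) = 1.5060
m_dot = 0.092 * 9.11 * 1.5060 = 1.2622 kg/s

1.2622 kg/s


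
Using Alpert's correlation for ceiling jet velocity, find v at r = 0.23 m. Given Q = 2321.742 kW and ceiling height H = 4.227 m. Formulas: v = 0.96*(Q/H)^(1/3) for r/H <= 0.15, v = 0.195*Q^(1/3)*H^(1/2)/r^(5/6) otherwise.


r/H = 0.23 / 4.227 = 0.054412
r/H <= 0.15, so v = 0.96*(Q/H)^(1/3)
Q/H = 549.26
(Q/H)^(1/3) = 8.1896
v = 0.96 * 8.1896 = 7.8620 m/s

7.8620 m/s


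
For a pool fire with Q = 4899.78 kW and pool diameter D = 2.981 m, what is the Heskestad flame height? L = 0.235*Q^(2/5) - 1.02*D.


Q^(2/5) = 29.928
0.235 * Q^(2/5) = 7.0330
1.02 * D = 3.0406
L = 3.9923 m

3.9923 m


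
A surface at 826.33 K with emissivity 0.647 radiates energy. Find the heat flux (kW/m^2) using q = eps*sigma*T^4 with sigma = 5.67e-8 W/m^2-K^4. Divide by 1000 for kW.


T^4 = 4.6624e+11
q = 0.647 * 5.67e-8 * 4.6624e+11 / 1000 = 17.104 kW/m^2

17.104 kW/m^2


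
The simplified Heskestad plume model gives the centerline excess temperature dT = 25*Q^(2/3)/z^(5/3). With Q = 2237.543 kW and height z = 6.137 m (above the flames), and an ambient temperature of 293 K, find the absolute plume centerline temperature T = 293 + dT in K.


Q^(2/3) = 171.07
z^(5/3) = 20.571
dT = 25 * 171.07 / 20.571 = 207.90 K
T = 293 + 207.90 = 500.90 K

500.90 K


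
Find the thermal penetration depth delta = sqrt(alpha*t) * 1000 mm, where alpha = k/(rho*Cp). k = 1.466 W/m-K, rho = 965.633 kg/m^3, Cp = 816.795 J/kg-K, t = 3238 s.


alpha = 1.466 / (965.633 * 816.795) = 1.8587e-06 m^2/s
alpha * t = 0.0060185
delta = sqrt(0.0060185) * 1000 = 77.579 mm

77.579 mm


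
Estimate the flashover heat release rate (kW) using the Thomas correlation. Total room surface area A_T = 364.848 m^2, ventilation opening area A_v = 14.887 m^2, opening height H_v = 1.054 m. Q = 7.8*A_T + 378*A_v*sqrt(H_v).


7.8*A_T = 2845.8
sqrt(H_v) = 1.0266
378*A_v*sqrt(H_v) = 5777.2
Q = 2845.8 + 5777.2 = 8623.0 kW

8623.0 kW


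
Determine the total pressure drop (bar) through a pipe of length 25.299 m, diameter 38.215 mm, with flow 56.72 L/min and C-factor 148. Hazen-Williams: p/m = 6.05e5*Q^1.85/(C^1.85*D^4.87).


Q^1.85 = 1755.5
C^1.85 = 10351
D^4.87 = 5.0755e+07
p/m = 0.0020216 bar/m
p_total = 0.0020216 * 25.299 = 0.051146 bar

0.051146 bar


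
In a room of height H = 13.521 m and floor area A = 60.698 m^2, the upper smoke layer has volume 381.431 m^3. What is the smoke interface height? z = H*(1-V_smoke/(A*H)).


V/(A*H) = 0.46476
1 - 0.46476 = 0.53524
z = 13.521 * 0.53524 = 7.2369 m

7.2369 m


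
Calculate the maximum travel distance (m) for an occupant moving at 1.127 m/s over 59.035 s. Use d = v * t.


d = 1.127 * 59.035 = 66.532 m

66.532 m


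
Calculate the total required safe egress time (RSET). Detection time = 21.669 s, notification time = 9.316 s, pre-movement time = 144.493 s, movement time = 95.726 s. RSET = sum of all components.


Total = 21.669 + 9.316 + 144.493 + 95.726 = 271.204 s

271.204 s


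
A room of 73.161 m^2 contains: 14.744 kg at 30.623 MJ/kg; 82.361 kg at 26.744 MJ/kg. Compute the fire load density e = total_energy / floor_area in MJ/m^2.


Total energy = 14.744*30.623 + 82.361*26.744
= 451.5055 + 2202.663
= 2654.168 MJ
e = 2654.168 / 73.161 = 36.278 MJ/m^2

36.278 MJ/m^2


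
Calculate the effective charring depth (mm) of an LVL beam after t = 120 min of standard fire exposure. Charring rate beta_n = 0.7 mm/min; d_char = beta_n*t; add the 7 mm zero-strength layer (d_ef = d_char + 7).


d_char = 0.7 * 120 = 84 mm
d_ef = 84 + 1.0*7 = 91 mm

91 mm


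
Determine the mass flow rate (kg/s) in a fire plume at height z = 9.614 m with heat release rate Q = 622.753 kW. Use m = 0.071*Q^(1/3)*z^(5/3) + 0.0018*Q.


Q^(1/3) = 8.5396
z^(5/3) = 43.468
First term = 0.071 * 8.5396 * 43.468 = 26.355
Second term = 0.0018 * 622.753 = 1.1210
m = 27.476 kg/s

27.476 kg/s


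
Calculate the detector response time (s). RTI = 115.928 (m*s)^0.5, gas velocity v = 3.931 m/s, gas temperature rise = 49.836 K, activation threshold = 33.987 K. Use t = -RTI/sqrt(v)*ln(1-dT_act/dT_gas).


dT_act/dT_gas = 0.68198
ln(1 - 0.68198) = -1.1456
t = -115.928 / sqrt(3.931) * -1.1456 = 66.986 s

66.986 s


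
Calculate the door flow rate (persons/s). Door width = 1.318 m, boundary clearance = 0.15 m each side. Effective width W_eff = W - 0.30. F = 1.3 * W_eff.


W_eff = 1.318 - 0.30 = 1.018 m
F = 1.3 * 1.018 = 1.3234 persons/s

1.3234 persons/s


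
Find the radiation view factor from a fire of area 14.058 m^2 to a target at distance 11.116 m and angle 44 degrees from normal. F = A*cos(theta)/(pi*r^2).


cos(44 deg) = 0.71934
pi*r^2 = 388.19
F = 14.058 * 0.71934 / 388.19 = 0.026050

0.026050


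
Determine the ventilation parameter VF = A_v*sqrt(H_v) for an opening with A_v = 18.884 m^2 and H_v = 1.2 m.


sqrt(H_v) = 1.0954
VF = 18.884 * 1.0954 = 20.686 m^(5/2)

20.686 m^(5/2)


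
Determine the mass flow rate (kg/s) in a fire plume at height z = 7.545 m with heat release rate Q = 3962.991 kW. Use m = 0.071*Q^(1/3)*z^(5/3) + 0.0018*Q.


Q^(1/3) = 15.825
z^(5/3) = 29.025
First term = 0.071 * 15.825 * 29.025 = 32.611
Second term = 0.0018 * 3962.991 = 7.1334
m = 39.744 kg/s

39.744 kg/s


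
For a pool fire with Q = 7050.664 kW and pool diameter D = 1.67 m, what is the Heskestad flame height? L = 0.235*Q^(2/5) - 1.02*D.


Q^(2/5) = 34.617
0.235 * Q^(2/5) = 8.1350
1.02 * D = 1.7034
L = 6.4316 m

6.4316 m


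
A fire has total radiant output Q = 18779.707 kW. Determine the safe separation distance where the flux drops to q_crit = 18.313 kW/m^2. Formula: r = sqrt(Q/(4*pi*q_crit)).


4*pi*q_crit = 230.13
Q/(4*pi*q_crit) = 81.606
r = sqrt(81.606) = 9.0336 m

9.0336 m


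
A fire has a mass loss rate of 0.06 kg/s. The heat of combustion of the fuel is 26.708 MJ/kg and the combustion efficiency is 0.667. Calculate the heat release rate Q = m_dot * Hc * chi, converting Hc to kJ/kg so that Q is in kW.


Hc = 26.708 MJ/kg = 26.708 * 1000 kJ/kg = 26708 kJ/kg
Q = 0.06 kg/s * 26708 kJ/kg * 0.667 = 1068.9 kW

1068.9 kW


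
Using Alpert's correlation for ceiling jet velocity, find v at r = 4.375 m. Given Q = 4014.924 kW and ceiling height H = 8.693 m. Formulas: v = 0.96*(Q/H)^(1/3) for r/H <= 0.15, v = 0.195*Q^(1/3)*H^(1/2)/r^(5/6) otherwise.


r/H = 4.375 / 8.693 = 0.50328
r/H > 0.15, so v = 0.195*Q^(1/3)*H^(1/2)/r^(5/6)
Q^(1/3) = 15.894
H^(1/2) = 2.9484
r^(5/6) = 3.4210
v = 0.195 * 15.894 * 2.9484 / 3.4210 = 2.6711 m/s

2.6711 m/s


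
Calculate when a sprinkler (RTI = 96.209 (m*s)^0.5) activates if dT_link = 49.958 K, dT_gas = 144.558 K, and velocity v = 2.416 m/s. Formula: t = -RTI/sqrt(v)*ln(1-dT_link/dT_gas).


dT_link/dT_gas = 0.34559
ln(1 - 0.34559) = -0.42402
t = -96.209 / sqrt(2.416) * -0.42402 = 26.246 s

26.246 s


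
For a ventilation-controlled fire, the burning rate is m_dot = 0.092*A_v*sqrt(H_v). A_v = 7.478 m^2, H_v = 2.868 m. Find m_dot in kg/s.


sqrt(H_v) = 1.6935
m_dot = 0.092 * 7.478 * 1.6935 = 1.1651 kg/s

1.1651 kg/s


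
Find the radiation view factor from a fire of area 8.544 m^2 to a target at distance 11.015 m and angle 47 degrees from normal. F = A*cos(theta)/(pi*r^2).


cos(47 deg) = 0.68200
pi*r^2 = 381.17
F = 8.544 * 0.68200 / 381.17 = 0.015287

0.015287


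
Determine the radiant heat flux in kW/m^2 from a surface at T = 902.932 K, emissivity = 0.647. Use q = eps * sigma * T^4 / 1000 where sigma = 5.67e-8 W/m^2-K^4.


T^4 = 6.6469e+11
q = 0.647 * 5.67e-8 * 6.6469e+11 / 1000 = 24.384 kW/m^2

24.384 kW/m^2


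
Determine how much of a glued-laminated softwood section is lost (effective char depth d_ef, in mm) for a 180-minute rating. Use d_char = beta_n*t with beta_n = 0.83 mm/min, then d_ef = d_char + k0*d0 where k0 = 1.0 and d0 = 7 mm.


d_char = 0.83 * 180 = 149.4 mm
d_ef = 149.4 + 1.0*7 = 156.4 mm

156.4 mm


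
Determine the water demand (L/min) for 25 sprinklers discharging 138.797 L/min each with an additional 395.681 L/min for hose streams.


Sprinkler demand = 25 * 138.797 = 3469.925 L/min
Total = 3469.925 + 395.681 = 3865.606 L/min

3865.606 L/min


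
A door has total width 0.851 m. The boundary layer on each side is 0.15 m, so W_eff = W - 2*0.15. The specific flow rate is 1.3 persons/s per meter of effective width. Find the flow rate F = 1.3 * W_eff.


W_eff = 0.851 - 0.30 = 0.551 m
F = 1.3 * 0.551 = 0.71630 persons/s

0.71630 persons/s


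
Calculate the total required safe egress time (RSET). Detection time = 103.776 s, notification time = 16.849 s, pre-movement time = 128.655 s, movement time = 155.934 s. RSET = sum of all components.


Total = 103.776 + 16.849 + 128.655 + 155.934 = 405.214 s

405.214 s


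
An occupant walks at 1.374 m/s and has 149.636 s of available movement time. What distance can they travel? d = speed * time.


d = 1.374 * 149.636 = 205.60 m

205.60 m


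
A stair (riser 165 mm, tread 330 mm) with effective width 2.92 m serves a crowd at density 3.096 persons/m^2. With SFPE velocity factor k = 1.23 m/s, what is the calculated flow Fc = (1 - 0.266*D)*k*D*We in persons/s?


1 - 0.266*D = 1 - 0.266*3.096 = 0.17646
Fs = 0.17646 * 1.23 * 3.096 = 0.67199 persons/(s*m)
Fc = 0.67199 * 2.92 = 1.9622 persons/s

1.9622 persons/s


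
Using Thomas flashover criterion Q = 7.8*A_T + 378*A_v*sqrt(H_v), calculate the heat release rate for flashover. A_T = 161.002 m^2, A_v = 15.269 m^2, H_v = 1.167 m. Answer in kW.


7.8*A_T = 1255.8
sqrt(H_v) = 1.0803
378*A_v*sqrt(H_v) = 6235.0
Q = 1255.8 + 6235.0 = 7490.8 kW

7490.8 kW


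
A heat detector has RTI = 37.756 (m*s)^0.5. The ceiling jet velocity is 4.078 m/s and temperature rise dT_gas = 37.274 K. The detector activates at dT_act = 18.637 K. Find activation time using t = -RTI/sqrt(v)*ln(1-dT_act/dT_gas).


dT_act/dT_gas = 0.5
ln(1 - 0.5) = -0.69315
t = -37.756 / sqrt(4.078) * -0.69315 = 12.959 s

12.959 s


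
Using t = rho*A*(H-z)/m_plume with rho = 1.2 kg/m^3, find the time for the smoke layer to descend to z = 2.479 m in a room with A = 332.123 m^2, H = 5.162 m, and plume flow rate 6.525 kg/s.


H - z = 2.683 m
t = 1.2 * 332.123 * 2.683 / 6.525 = 163.88 s

163.88 s


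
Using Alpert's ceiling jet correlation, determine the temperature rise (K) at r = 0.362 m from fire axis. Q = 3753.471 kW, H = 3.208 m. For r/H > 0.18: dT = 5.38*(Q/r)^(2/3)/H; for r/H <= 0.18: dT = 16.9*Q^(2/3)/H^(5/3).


r/H = 0.362 / 3.208 = 0.11284
r/H <= 0.18, so dT = 16.9*Q^(2/3)/H^(5/3)
Q^(2/3) = 241.52
H^(5/3) = 6.9779
dT = 16.9 * 241.52 / 6.9779 = 584.95 K

584.95 K


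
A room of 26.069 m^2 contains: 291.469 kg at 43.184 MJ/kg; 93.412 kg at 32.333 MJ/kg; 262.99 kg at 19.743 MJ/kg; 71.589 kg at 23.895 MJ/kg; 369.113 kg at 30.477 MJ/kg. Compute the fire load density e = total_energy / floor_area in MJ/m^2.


Total energy = 291.469*43.184 + 93.412*32.333 + 262.99*19.743 + 71.589*23.895 + 369.113*30.477
= 12586.80 + 3020.290 + 5192.212 + 1710.619 + 11249.46
= 33759.38 MJ
e = 33759.38 / 26.069 = 1295.0 MJ/m^2

1295.0 MJ/m^2


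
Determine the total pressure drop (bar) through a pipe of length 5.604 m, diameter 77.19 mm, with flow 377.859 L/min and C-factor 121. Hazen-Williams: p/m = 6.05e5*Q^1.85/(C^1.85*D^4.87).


Q^1.85 = 58622
C^1.85 = 7131.0
D^4.87 = 1.5575e+09
p/m = 0.0031933 bar/m
p_total = 0.0031933 * 5.604 = 0.017895 bar

0.017895 bar


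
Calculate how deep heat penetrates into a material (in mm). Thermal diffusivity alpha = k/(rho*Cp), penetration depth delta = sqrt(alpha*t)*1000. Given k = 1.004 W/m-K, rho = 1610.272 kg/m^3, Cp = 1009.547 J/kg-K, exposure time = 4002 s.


alpha = 1.004 / (1610.272 * 1009.547) = 6.1760e-07 m^2/s
alpha * t = 0.0024716
delta = sqrt(0.0024716) * 1000 = 49.716 mm

49.716 mm


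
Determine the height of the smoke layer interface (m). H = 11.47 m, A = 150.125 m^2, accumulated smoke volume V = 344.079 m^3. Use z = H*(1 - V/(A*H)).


V/(A*H) = 0.19982
1 - 0.19982 = 0.80018
z = 11.47 * 0.80018 = 9.1780 m

9.1780 m


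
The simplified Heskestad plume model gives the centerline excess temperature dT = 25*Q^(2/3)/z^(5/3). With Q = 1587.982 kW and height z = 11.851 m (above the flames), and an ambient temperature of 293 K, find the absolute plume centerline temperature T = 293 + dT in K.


Q^(2/3) = 136.11
z^(5/3) = 61.602
dT = 25 * 136.11 / 61.602 = 55.239 K
T = 293 + 55.239 = 348.24 K

348.24 K


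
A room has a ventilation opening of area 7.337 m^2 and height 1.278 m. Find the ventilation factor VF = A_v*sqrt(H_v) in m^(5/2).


sqrt(H_v) = 1.1305
VF = 7.337 * 1.1305 = 8.2944 m^(5/2)

8.2944 m^(5/2)


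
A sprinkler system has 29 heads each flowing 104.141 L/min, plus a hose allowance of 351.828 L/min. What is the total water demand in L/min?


Sprinkler demand = 29 * 104.141 = 3020.089 L/min
Total = 3020.089 + 351.828 = 3371.917 L/min

3371.917 L/min


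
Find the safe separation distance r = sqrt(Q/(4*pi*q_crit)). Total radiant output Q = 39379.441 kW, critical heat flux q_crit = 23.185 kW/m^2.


4*pi*q_crit = 291.35
Q/(4*pi*q_crit) = 135.16
r = sqrt(135.16) = 11.626 m

11.626 m


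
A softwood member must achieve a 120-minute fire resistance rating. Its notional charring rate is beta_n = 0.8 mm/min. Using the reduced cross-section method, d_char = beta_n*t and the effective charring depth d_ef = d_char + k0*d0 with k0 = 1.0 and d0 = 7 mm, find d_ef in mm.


d_char = 0.8 * 120 = 96 mm
d_ef = 96 + 1.0*7 = 103 mm

103 mm


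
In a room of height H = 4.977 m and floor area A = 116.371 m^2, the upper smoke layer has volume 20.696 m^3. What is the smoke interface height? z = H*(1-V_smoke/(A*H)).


V/(A*H) = 0.035733
1 - 0.035733 = 0.96427
z = 4.977 * 0.96427 = 4.7992 m

4.7992 m


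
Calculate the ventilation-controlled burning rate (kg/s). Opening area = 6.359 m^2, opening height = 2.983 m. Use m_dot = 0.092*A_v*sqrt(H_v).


sqrt(H_v) = 1.7271
m_dot = 0.092 * 6.359 * 1.7271 = 1.0104 kg/s

1.0104 kg/s


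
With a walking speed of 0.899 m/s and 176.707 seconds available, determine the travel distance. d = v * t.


d = 0.899 * 176.707 = 158.86 m

158.86 m


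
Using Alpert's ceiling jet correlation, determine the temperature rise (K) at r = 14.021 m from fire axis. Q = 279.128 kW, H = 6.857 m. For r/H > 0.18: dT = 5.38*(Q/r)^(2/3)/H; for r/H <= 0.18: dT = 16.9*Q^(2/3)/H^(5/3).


r/H = 14.021 / 6.857 = 2.0448
r/H > 0.18, so dT = 5.38*(Q/r)^(2/3)/H
Q/r = 19.908
(Q/r)^(2/3) = 7.3454
dT = 5.38 * 7.3454 / 6.857 = 5.7632 K

5.7632 K


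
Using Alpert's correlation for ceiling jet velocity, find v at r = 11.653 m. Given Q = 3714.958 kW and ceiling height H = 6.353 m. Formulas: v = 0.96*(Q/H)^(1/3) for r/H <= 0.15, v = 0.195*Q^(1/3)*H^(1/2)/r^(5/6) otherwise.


r/H = 11.653 / 6.353 = 1.8343
r/H > 0.15, so v = 0.195*Q^(1/3)*H^(1/2)/r^(5/6)
Q^(1/3) = 15.488
H^(1/2) = 2.5205
r^(5/6) = 7.7392
v = 0.195 * 15.488 * 2.5205 / 7.7392 = 0.98358 m/s

0.98358 m/s


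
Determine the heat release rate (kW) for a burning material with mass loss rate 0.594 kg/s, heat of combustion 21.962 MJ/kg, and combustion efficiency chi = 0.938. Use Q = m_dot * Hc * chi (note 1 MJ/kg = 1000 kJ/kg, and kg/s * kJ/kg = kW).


Hc = 21.962 MJ/kg = 21.962 * 1000 kJ/kg = 21962 kJ/kg
Q = 0.594 kg/s * 21962 kJ/kg * 0.938 = 12237 kW

12237 kW


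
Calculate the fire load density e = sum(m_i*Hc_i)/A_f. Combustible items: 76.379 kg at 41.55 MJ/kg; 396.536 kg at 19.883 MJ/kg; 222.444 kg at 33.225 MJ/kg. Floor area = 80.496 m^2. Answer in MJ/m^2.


Total energy = 76.379*41.55 + 396.536*19.883 + 222.444*33.225
= 3173.547 + 7884.325 + 7390.702
= 18448.57 MJ
e = 18448.57 / 80.496 = 229.19 MJ/m^2

229.19 MJ/m^2


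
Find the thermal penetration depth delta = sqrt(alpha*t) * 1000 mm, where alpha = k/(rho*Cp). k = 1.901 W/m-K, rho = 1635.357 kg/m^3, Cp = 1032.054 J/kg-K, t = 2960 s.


alpha = 1.901 / (1635.357 * 1032.054) = 1.1263e-06 m^2/s
alpha * t = 0.0033339
delta = sqrt(0.0033339) * 1000 = 57.740 mm

57.740 mm


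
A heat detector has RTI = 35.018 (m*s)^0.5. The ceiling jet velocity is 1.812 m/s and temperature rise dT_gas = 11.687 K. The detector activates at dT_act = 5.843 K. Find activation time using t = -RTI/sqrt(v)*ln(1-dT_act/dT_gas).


dT_act/dT_gas = 0.49996
ln(1 - 0.49996) = -0.69306
t = -35.018 / sqrt(1.812) * -0.69306 = 18.030 s

18.030 s


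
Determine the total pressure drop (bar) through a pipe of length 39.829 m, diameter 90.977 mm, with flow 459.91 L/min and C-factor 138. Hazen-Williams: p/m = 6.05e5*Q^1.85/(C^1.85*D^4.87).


Q^1.85 = 84323
C^1.85 = 9094.4
D^4.87 = 3.4673e+09
p/m = 0.0016178 bar/m
p_total = 0.0016178 * 39.829 = 0.064436 bar

0.064436 bar


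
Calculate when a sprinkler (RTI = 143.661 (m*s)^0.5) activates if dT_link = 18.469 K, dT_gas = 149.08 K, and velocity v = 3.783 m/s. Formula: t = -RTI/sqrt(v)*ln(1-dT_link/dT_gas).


dT_link/dT_gas = 0.12389
ln(1 - 0.12389) = -0.13226
t = -143.661 / sqrt(3.783) * -0.13226 = 9.7690 s

9.7690 s


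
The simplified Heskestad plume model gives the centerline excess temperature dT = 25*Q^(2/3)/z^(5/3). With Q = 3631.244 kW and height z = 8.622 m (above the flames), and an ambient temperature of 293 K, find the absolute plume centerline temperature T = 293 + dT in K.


Q^(2/3) = 236.25
z^(5/3) = 36.253
dT = 25 * 236.25 / 36.253 = 162.92 K
T = 293 + 162.92 = 455.92 K

455.92 K


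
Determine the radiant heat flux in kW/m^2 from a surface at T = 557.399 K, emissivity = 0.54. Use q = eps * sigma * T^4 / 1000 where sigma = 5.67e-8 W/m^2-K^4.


T^4 = 9.6531e+10
q = 0.54 * 5.67e-8 * 9.6531e+10 / 1000 = 2.9556 kW/m^2

2.9556 kW/m^2


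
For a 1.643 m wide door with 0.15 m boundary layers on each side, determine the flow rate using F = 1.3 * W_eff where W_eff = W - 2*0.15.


W_eff = 1.643 - 0.30 = 1.343 m
F = 1.3 * 1.343 = 1.7459 persons/s

1.7459 persons/s


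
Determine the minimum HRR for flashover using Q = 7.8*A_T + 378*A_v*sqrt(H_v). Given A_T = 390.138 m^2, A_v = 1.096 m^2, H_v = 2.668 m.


7.8*A_T = 3043.1
sqrt(H_v) = 1.6334
378*A_v*sqrt(H_v) = 676.70
Q = 3043.1 + 676.70 = 3719.8 kW

3719.8 kW


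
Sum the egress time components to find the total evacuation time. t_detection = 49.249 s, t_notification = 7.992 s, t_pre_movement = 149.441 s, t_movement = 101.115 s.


Total = 49.249 + 7.992 + 149.441 + 101.115 = 307.797 s

307.797 s


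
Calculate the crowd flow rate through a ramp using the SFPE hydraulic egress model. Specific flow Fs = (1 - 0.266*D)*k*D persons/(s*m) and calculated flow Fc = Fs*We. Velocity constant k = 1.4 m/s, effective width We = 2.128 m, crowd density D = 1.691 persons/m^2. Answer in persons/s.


1 - 0.266*D = 1 - 0.266*1.691 = 0.55019
Fs = 0.55019 * 1.4 * 1.691 = 1.3025 persons/(s*m)
Fc = 1.3025 * 2.128 = 2.7718 persons/s

2.7718 persons/s


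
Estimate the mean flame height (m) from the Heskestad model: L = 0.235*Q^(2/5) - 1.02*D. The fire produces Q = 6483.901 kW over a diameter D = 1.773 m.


Q^(2/5) = 33.476
0.235 * Q^(2/5) = 7.8669
1.02 * D = 1.8085
L = 6.0584 m

6.0584 m


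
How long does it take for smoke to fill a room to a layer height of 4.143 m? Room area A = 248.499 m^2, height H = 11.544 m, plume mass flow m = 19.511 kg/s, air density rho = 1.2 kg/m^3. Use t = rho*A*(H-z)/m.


H - z = 7.401 m
t = 1.2 * 248.499 * 7.401 / 19.511 = 113.11 s

113.11 s


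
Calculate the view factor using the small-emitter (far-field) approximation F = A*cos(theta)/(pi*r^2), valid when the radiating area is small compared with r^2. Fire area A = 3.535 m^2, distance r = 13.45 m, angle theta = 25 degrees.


cos(25 deg) = 0.90631
pi*r^2 = 568.32
F = 3.535 * 0.90631 / 568.32 = 0.0056373

0.0056373


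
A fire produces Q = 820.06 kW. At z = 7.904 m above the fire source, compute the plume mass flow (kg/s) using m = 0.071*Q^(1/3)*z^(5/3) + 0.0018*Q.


Q^(1/3) = 9.3601
z^(5/3) = 31.363
First term = 0.071 * 9.3601 * 31.363 = 20.843
Second term = 0.0018 * 820.06 = 1.4761
m = 22.319 kg/s

22.319 kg/s


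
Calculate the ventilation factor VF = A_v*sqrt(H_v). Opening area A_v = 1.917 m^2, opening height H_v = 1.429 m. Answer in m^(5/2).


sqrt(H_v) = 1.1954
VF = 1.917 * 1.1954 = 2.2916 m^(5/2)

2.2916 m^(5/2)


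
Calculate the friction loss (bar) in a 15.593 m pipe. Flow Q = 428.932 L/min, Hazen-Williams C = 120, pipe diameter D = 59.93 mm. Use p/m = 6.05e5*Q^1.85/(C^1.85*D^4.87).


Q^1.85 = 74117
C^1.85 = 7022.4
D^4.87 = 4.5408e+08
p/m = 0.014062 bar/m
p_total = 0.014062 * 15.593 = 0.21928 bar

0.21928 bar


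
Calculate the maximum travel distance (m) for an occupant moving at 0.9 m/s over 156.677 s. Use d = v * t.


d = 0.9 * 156.677 = 141.01 m

141.01 m


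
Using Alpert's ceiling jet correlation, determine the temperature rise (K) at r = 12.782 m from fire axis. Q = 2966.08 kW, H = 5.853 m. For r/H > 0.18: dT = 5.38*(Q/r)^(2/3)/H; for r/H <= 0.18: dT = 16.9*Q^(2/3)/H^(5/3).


r/H = 12.782 / 5.853 = 2.1838
r/H > 0.18, so dT = 5.38*(Q/r)^(2/3)/H
Q/r = 232.05
(Q/r)^(2/3) = 37.762
dT = 5.38 * 37.762 / 5.853 = 34.710 K

34.710 K


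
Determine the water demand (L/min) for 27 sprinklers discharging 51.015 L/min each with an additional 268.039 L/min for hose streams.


Sprinkler demand = 27 * 51.015 = 1377.405 L/min
Total = 1377.405 + 268.039 = 1645.444 L/min

1645.444 L/min


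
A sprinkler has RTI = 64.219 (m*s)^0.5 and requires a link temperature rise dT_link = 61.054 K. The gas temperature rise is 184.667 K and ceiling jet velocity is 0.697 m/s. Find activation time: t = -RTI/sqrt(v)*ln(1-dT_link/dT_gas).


dT_link/dT_gas = 0.33062
ln(1 - 0.33062) = -0.40140
t = -64.219 / sqrt(0.697) * -0.40140 = 30.876 s

30.876 s


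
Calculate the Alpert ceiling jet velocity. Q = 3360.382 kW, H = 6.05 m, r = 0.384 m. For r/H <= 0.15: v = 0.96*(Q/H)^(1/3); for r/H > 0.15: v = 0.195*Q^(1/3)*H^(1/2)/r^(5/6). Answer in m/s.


r/H = 0.384 / 6.05 = 0.063471
r/H <= 0.15, so v = 0.96*(Q/H)^(1/3)
Q/H = 555.44
(Q/H)^(1/3) = 8.2201
v = 0.96 * 8.2201 = 7.8913 m/s

7.8913 m/s


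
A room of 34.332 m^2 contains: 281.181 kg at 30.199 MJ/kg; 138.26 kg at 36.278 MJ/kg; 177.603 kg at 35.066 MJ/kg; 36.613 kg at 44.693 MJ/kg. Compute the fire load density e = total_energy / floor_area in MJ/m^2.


Total energy = 281.181*30.199 + 138.26*36.278 + 177.603*35.066 + 36.613*44.693
= 8491.385 + 5015.796 + 6227.827 + 1636.345
= 21371.35 MJ
e = 21371.35 / 34.332 = 622.49 MJ/m^2

622.49 MJ/m^2


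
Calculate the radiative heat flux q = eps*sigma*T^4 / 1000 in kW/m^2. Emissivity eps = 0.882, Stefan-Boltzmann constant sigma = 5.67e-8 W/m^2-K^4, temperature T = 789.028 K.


T^4 = 3.8759e+11
q = 0.882 * 5.67e-8 * 3.8759e+11 / 1000 = 19.383 kW/m^2

19.383 kW/m^2


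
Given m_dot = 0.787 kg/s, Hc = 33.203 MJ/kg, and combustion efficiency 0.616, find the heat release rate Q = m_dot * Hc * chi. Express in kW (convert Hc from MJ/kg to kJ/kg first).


Hc = 33.203 MJ/kg = 33.203 * 1000 kJ/kg = 33203 kJ/kg
Q = 0.787 kg/s * 33203 kJ/kg * 0.616 = 16097 kW

16097 kW


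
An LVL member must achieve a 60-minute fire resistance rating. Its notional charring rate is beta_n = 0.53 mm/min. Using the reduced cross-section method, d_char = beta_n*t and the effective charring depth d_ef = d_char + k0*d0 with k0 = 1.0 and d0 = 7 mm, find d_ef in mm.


d_char = 0.53 * 60 = 31.8 mm
d_ef = 31.8 + 1.0*7 = 38.8 mm

38.8 mm


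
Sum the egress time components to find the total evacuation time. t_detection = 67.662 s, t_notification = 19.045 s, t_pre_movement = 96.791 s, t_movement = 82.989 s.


Total = 67.662 + 19.045 + 96.791 + 82.989 = 266.487 s

266.487 s


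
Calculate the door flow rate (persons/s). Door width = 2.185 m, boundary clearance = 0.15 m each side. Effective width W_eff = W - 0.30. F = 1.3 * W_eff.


W_eff = 2.185 - 0.30 = 1.885 m
F = 1.3 * 1.885 = 2.4505 persons/s

2.4505 persons/s


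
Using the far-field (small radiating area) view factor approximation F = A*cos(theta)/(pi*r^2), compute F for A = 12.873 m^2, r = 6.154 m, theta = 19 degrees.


cos(19 deg) = 0.94552
pi*r^2 = 118.98
F = 12.873 * 0.94552 / 118.98 = 0.10230

0.10230


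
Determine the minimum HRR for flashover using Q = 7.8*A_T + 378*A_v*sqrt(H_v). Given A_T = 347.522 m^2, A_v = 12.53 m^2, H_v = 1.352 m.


7.8*A_T = 2710.7
sqrt(H_v) = 1.1628
378*A_v*sqrt(H_v) = 5507.2
Q = 2710.7 + 5507.2 = 8217.9 kW

8217.9 kW


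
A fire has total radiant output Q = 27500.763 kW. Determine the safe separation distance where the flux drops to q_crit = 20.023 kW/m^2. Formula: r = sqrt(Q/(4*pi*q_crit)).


4*pi*q_crit = 251.62
Q/(4*pi*q_crit) = 109.30
r = sqrt(109.30) = 10.454 m

10.454 m


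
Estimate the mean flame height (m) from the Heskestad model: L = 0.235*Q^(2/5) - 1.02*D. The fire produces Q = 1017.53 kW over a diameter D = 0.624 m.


Q^(2/5) = 15.959
0.235 * Q^(2/5) = 3.7505
1.02 * D = 0.63648
L = 3.1140 m

3.1140 m


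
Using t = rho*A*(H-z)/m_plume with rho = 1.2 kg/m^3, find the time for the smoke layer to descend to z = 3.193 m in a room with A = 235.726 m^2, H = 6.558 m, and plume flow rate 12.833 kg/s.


H - z = 3.365 m
t = 1.2 * 235.726 * 3.365 / 12.833 = 74.173 s

74.173 s


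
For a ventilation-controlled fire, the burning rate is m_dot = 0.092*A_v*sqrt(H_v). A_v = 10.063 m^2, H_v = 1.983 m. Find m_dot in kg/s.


sqrt(H_v) = 1.4082
m_dot = 0.092 * 10.063 * 1.4082 = 1.3037 kg/s

1.3037 kg/s


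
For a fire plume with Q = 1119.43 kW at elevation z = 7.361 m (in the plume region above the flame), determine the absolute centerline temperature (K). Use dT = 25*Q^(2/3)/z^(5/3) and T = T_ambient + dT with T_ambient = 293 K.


Q^(2/3) = 107.81
z^(5/3) = 27.854
dT = 25 * 107.81 / 27.854 = 96.763 K
T = 293 + 96.763 = 389.76 K

389.76 K


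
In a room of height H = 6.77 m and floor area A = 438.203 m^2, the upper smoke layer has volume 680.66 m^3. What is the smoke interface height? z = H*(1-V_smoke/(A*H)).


V/(A*H) = 0.22944
1 - 0.22944 = 0.77056
z = 6.77 * 0.77056 = 5.2167 m

5.2167 m


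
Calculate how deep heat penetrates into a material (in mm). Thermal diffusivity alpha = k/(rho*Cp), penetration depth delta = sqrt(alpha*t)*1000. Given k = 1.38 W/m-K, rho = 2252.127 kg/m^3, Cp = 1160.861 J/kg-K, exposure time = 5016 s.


alpha = 1.38 / (2252.127 * 1160.861) = 5.2784e-07 m^2/s
alpha * t = 0.0026477
delta = sqrt(0.0026477) * 1000 = 51.455 mm

51.455 mm


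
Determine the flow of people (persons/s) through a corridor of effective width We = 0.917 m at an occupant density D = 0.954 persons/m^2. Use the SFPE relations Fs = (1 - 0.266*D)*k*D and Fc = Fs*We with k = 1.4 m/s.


1 - 0.266*D = 1 - 0.266*0.954 = 0.74624
Fs = 0.74624 * 1.4 * 0.954 = 0.99667 persons/(s*m)
Fc = 0.99667 * 0.917 = 0.91395 persons/s

0.91395 persons/s


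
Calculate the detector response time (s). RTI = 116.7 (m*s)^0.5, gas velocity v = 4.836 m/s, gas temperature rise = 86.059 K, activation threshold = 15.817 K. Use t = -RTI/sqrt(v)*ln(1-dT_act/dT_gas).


dT_act/dT_gas = 0.18379
ln(1 - 0.18379) = -0.20309
t = -116.7 / sqrt(4.836) * -0.20309 = 10.777 s

10.777 s


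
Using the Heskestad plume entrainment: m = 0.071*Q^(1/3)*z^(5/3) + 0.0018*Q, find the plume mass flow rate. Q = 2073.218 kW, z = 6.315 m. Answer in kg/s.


Q^(1/3) = 12.751
z^(5/3) = 21.575
First term = 0.071 * 12.751 * 21.575 = 19.533
Second term = 0.0018 * 2073.218 = 3.7318
m = 23.264 kg/s

23.264 kg/s


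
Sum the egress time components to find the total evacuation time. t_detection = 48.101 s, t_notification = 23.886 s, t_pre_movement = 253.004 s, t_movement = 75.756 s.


Total = 48.101 + 23.886 + 253.004 + 75.756 = 400.747 s

400.747 s


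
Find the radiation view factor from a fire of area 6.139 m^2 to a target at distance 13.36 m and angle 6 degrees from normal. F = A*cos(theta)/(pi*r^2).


cos(6 deg) = 0.99452
pi*r^2 = 560.74
F = 6.139 * 0.99452 / 560.74 = 0.010888

0.010888


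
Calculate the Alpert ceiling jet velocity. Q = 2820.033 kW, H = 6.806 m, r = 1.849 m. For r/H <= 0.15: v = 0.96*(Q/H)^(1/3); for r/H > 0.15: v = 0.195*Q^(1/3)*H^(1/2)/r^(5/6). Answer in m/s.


r/H = 1.849 / 6.806 = 0.27167
r/H > 0.15, so v = 0.195*Q^(1/3)*H^(1/2)/r^(5/6)
Q^(1/3) = 14.128
H^(1/2) = 2.6088
r^(5/6) = 1.6690
v = 0.195 * 14.128 * 2.6088 / 1.6690 = 4.3064 m/s

4.3064 m/s


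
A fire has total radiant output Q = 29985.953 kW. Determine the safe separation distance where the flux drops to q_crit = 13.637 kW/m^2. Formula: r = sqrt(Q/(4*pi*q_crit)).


4*pi*q_crit = 171.37
Q/(4*pi*q_crit) = 174.98
r = sqrt(174.98) = 13.228 m

13.228 m


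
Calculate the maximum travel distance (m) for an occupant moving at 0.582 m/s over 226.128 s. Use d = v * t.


d = 0.582 * 226.128 = 131.61 m

131.61 m


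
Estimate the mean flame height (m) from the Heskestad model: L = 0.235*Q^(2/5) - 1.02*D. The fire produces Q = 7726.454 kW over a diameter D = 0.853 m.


Q^(2/5) = 35.908
0.235 * Q^(2/5) = 8.4384
1.02 * D = 0.87006
L = 7.5683 m

7.5683 m


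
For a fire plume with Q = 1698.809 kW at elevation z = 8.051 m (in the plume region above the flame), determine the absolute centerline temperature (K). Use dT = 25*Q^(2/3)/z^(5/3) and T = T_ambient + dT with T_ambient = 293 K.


Q^(2/3) = 142.37
z^(5/3) = 32.341
dT = 25 * 142.37 / 32.341 = 110.06 K
T = 293 + 110.06 = 403.06 K

403.06 K


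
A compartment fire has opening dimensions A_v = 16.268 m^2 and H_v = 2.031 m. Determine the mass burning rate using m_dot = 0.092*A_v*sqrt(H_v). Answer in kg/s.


sqrt(H_v) = 1.4251
m_dot = 0.092 * 16.268 * 1.4251 = 2.1329 kg/s

2.1329 kg/s


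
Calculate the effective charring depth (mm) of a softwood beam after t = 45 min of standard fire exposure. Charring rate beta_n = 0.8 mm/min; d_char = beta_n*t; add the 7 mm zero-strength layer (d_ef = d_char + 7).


d_char = 0.8 * 45 = 36 mm
d_ef = 36 + 1.0*7 = 43 mm

43 mm
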